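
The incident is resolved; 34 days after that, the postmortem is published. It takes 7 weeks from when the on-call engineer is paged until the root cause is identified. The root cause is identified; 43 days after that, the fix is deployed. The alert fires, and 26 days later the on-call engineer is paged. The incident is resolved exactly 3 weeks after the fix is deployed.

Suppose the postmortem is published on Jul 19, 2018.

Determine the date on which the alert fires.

Jan 27, 2018

The postmortem is published: Jul 19, 2018.
The incident is resolved: Jul 19, 2018 − 34 days = Jun 15, 2018.
The fix is deployed: Jun 15, 2018 − 3 weeks = May 25, 2018.
The root cause is identified: May 25, 2018 − 43 days = Apr 12, 2018.
The on-call engineer is paged: Apr 12, 2018 − 7 weeks = Feb 22, 2018.
The alert fires: Feb 22, 2018 − 26 days = Jan 27, 2018.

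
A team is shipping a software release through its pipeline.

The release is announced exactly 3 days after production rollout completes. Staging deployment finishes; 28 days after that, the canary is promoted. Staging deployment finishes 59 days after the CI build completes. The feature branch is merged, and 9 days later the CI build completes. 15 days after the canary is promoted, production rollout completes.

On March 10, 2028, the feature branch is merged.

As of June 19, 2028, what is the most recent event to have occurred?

The canary is promoted

The feature branch is merged: Mar 10, 2028.
The CI build completes: Mar 10, 2028 + 9 days = Mar 19, 2028.
Staging deployment finishes: Mar 19, 2028 + 59 days = May 17, 2028.
The canary is promoted: May 17, 2028 + 28 days = Jun 14, 2028.
Production rollout completes: Jun 14, 2028 + 15 days = Jun 29, 2028.
The release is announced: Jun 29, 2028 + 3 days = Jul 2, 2028.
Jun 19, 2028 falls between when the canary is promoted (Jun 14, 2028) and when production rollout completes (Jun 29, 2028).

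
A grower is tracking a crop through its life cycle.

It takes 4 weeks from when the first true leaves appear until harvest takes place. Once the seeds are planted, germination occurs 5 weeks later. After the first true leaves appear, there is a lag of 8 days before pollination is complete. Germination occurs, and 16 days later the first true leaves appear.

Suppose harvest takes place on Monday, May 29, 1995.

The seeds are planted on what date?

Harvest takes place: May 29, 1995.
The first true leaves appear: May 29, 1995 − 4 weeks = May 1, 1995.
Germination occurs: May 1, 1995 − 16 days = Apr 15, 1995.
The seeds are planted: Apr 15, 1995 − 5 weeks = Mar 11, 1995.

Saturday, March 11, 1995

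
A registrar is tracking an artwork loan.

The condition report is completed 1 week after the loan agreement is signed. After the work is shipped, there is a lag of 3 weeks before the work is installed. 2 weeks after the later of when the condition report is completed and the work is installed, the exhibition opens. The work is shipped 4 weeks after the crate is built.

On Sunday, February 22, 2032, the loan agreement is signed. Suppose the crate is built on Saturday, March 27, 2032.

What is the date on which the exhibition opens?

The loan agreement is signed: Feb 22, 2032.
The condition report is completed: Feb 22, 2032 + 1 week = Feb 29, 2032.
The crate is built: Mar 27, 2032.
The work is shipped: Mar 27, 2032 + 4 weeks = Apr 24, 2032.
The work is installed: Apr 24, 2032 + 3 weeks = May 15, 2032.
Both prerequisites met — the condition report is completed (Feb 29, 2032), the work is installed (May 15, 2032); the later is May 15, 2032.
The exhibition opens: May 15, 2032 + 2 weeks = May 29, 2032.

Saturday, May 29, 2032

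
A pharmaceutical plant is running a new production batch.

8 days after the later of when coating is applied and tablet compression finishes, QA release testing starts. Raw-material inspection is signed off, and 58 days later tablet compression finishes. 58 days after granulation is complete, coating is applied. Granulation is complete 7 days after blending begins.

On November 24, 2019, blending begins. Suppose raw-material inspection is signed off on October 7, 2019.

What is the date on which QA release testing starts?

Blending begins: Nov 24, 2019.
Granulation is complete: Nov 24, 2019 + 7 days = Dec 1, 2019.
Coating is applied: Dec 1, 2019 + 58 days = Jan 28, 2020.
Raw-material inspection is signed off: Oct 7, 2019.
Tablet compression finishes: Oct 7, 2019 + 58 days = Dec 4, 2019.
Both prerequisites met — coating is applied (Jan 28, 2020), tablet compression finishes (Dec 4, 2019); the later is Jan 28, 2020.
QA release testing starts: Jan 28, 2020 + 8 days = Feb 5, 2020.

February 5, 2020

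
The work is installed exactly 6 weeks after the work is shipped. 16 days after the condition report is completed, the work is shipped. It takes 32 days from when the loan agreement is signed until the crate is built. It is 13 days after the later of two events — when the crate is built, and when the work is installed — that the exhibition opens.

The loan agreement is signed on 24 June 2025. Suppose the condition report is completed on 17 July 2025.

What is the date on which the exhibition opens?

26 September 2025

The loan agreement is signed: Jun 24, 2025.
The crate is built: Jun 24, 2025 + 32 days = Jul 26, 2025.
The condition report is completed: Jul 17, 2025.
The work is shipped: Jul 17, 2025 + 16 days = Aug 2, 2025.
The work is installed: Aug 2, 2025 + 6 weeks = Sep 13, 2025.
Both prerequisites met — the crate is built (Jul 26, 2025), the work is installed (Sep 13, 2025); the later is Sep 13, 2025.
The exhibition opens: Sep 13, 2025 + 13 days = Sep 26, 2025.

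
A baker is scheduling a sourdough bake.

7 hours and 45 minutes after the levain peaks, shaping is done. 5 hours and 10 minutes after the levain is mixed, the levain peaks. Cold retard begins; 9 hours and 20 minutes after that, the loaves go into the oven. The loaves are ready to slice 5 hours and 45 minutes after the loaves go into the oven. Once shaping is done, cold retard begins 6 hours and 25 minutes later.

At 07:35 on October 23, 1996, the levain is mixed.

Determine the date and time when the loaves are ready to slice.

18:00 on October 24, 1996

The levain is mixed: 07:35 Oct 23, 1996.
The levain peaks: 07:35 Oct 23, 1996 + 5h10m = 12:45 Oct 23, 1996.
Shaping is done: 12:45 Oct 23, 1996 + 7h45m = 20:30 Oct 23, 1996.
Cold retard begins: 20:30 Oct 23, 1996 + 6h25m = 02:55 Oct 24, 1996.
The loaves go into the oven: 02:55 Oct 24, 1996 + 9h20m = 12:15 Oct 24, 1996.
The loaves are ready to slice: 12:15 Oct 24, 1996 + 5h45m = 18:00 Oct 24, 1996.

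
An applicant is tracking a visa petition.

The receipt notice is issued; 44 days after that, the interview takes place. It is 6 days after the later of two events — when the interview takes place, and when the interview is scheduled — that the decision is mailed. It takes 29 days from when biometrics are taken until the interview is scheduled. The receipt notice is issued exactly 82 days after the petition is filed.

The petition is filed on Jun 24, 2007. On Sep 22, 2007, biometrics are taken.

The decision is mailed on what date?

Nov 3, 2007

The petition is filed: Jun 24, 2007.
The receipt notice is issued: Jun 24, 2007 + 82 days = Sep 14, 2007.
The interview takes place: Sep 14, 2007 + 44 days = Oct 28, 2007.
Biometrics are taken: Sep 22, 2007.
The interview is scheduled: Sep 22, 2007 + 29 days = Oct 21, 2007.
Both prerequisites met — the interview takes place (Oct 28, 2007), the interview is scheduled (Oct 21, 2007); the later is Oct 28, 2007.
The decision is mailed: Oct 28, 2007 + 6 days = Nov 3, 2007.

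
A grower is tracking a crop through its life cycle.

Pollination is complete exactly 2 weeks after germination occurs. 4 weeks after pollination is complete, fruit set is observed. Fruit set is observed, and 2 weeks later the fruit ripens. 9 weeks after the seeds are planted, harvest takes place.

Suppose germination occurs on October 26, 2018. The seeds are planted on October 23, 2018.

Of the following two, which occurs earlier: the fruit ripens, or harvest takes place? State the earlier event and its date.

Germination occurs: Oct 26, 2018.
Pollination is complete: Oct 26, 2018 + 2 weeks = Nov 9, 2018.
Fruit set is observed: Nov 9, 2018 + 4 weeks = Dec 7, 2018.
The fruit ripens: Dec 7, 2018 + 2 weeks = Dec 21, 2018.
The seeds are planted: Oct 23, 2018.
Harvest takes place: Oct 23, 2018 + 9 weeks = Dec 25, 2018.
Comparing: the fruit ripens on Dec 21, 2018 vs harvest takes place on Dec 25, 2018. Earlier: the fruit ripens.

The fruit ripens — December 21, 2018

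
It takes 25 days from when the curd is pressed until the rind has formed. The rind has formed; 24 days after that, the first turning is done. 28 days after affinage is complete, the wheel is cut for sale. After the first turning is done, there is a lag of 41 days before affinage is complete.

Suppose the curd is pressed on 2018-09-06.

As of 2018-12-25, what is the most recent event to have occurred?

Affinage is complete

The curd is pressed: Sep 6, 2018.
The rind has formed: Sep 6, 2018 + 25 days = Oct 1, 2018.
The first turning is done: Oct 1, 2018 + 24 days = Oct 25, 2018.
Affinage is complete: Oct 25, 2018 + 41 days = Dec 5, 2018.
The wheel is cut for sale: Dec 5, 2018 + 28 days = Jan 2, 2019.
Dec 25, 2018 falls between when affinage is complete (Dec 5, 2018) and when the wheel is cut for sale (Jan 2, 2019).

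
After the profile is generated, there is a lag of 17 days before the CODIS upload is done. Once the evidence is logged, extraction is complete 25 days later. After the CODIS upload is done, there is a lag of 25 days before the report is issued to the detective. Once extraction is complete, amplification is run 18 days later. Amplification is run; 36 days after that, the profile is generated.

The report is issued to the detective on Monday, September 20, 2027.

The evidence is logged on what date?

Saturday, May 22, 2027

The report is issued to the detective: Sep 20, 2027.
The CODIS upload is done: Sep 20, 2027 − 25 days = Aug 26, 2027.
The profile is generated: Aug 26, 2027 − 17 days = Aug 9, 2027.
Amplification is run: Aug 9, 2027 − 36 days = Jul 4, 2027.
Extraction is complete: Jul 4, 2027 − 18 days = Jun 16, 2027.
The evidence is logged: Jun 16, 2027 − 25 days = May 22, 2027.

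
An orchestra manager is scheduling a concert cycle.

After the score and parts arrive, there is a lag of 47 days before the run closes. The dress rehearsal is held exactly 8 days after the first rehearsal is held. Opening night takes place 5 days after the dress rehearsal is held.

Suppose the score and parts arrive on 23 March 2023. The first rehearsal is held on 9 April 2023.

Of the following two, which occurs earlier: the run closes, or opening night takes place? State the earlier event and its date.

Opening night takes place — 22 April 2023

The score and parts arrive: Mar 23, 2023.
The run closes: Mar 23, 2023 + 47 days = May 9, 2023.
The first rehearsal is held: Apr 9, 2023.
The dress rehearsal is held: Apr 9, 2023 + 8 days = Apr 17, 2023.
Opening night takes place: Apr 17, 2023 + 5 days = Apr 22, 2023.
Comparing: the run closes on May 9, 2023 vs opening night takes place on Apr 22, 2023. Earlier: opening night takes place.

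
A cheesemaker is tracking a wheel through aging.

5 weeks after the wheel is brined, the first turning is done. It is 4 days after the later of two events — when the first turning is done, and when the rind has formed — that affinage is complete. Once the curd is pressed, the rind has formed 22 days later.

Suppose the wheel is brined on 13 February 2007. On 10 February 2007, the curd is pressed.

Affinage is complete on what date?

The wheel is brined: Feb 13, 2007.
The first turning is done: Feb 13, 2007 + 5 weeks = Mar 20, 2007.
The curd is pressed: Feb 10, 2007.
The rind has formed: Feb 10, 2007 + 22 days = Mar 4, 2007.
Both prerequisites met — the first turning is done (Mar 20, 2007), the rind has formed (Mar 4, 2007); the later is Mar 20, 2007.
Affinage is complete: Mar 20, 2007 + 4 days = Mar 24, 2007.

24 March 2007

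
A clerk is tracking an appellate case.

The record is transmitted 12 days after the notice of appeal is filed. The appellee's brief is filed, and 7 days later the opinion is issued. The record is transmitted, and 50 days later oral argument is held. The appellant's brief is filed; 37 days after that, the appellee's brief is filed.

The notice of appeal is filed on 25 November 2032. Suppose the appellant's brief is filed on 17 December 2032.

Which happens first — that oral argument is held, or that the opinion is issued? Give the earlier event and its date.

The notice of appeal is filed: Nov 25, 2032.
The record is transmitted: Nov 25, 2032 + 12 days = Dec 7, 2032.
Oral argument is held: Dec 7, 2032 + 50 days = Jan 26, 2033.
The appellant's brief is filed: Dec 17, 2032.
The appellee's brief is filed: Dec 17, 2032 + 37 days = Jan 23, 2033.
The opinion is issued: Jan 23, 2033 + 7 days = Jan 30, 2033.
Comparing: oral argument is held on Jan 26, 2033 vs the opinion is issued on Jan 30, 2033. Earlier: oral argument is held.

Oral argument is held — 26 January 2033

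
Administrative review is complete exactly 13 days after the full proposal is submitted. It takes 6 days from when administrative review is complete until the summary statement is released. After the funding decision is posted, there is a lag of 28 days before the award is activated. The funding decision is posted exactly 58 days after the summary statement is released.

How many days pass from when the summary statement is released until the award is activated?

86 days

Causal path: the summary statement is released → the funding decision is posted → the award is activated.
Total delay along the path: 58 + 28 = 86 days.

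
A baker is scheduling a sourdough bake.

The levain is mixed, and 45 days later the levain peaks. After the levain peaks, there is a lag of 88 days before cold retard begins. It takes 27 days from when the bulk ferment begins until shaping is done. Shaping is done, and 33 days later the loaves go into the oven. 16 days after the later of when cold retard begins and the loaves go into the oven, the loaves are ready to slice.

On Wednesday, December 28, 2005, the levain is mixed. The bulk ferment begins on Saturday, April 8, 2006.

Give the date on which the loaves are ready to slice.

The levain is mixed: Dec 28, 2005.
The levain peaks: Dec 28, 2005 + 45 days = Feb 11, 2006.
Cold retard begins: Feb 11, 2006 + 88 days = May 10, 2006.
The bulk ferment begins: Apr 8, 2006.
Shaping is done: Apr 8, 2006 + 27 days = May 5, 2006.
The loaves go into the oven: May 5, 2006 + 33 days = Jun 7, 2006.
Both prerequisites met — cold retard begins (May 10, 2006), the loaves go into the oven (Jun 7, 2006); the later is Jun 7, 2006.
The loaves are ready to slice: Jun 7, 2006 + 16 days = Jun 23, 2006.

Friday, June 23, 2006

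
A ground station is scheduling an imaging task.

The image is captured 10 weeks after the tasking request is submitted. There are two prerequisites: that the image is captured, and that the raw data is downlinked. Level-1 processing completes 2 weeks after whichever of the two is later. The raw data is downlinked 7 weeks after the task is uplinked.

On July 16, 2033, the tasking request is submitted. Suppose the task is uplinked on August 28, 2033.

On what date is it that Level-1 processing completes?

October 30, 2033

The tasking request is submitted: Jul 16, 2033.
The image is captured: Jul 16, 2033 + 10 weeks = Sep 24, 2033.
The task is uplinked: Aug 28, 2033.
The raw data is downlinked: Aug 28, 2033 + 7 weeks = Oct 16, 2033.
Both prerequisites met — the image is captured (Sep 24, 2033), the raw data is downlinked (Oct 16, 2033); the later is Oct 16, 2033.
Level-1 processing completes: Oct 16, 2033 + 2 weeks = Oct 30, 2033.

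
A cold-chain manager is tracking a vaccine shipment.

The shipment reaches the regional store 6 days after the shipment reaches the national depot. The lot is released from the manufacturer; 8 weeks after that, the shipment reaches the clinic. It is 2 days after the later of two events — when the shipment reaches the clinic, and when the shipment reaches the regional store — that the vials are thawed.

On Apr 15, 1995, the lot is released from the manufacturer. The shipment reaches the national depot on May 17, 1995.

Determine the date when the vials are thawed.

The lot is released from the manufacturer: Apr 15, 1995.
The shipment reaches the clinic: Apr 15, 1995 + 8 weeks = Jun 10, 1995.
The shipment reaches the national depot: May 17, 1995.
The shipment reaches the regional store: May 17, 1995 + 6 days = May 23, 1995.
Both prerequisites met — the shipment reaches the clinic (Jun 10, 1995), the shipment reaches the regional store (May 23, 1995); the later is Jun 10, 1995.
The vials are thawed: Jun 10, 1995 + 2 days = Jun 12, 1995.

Jun 12, 1995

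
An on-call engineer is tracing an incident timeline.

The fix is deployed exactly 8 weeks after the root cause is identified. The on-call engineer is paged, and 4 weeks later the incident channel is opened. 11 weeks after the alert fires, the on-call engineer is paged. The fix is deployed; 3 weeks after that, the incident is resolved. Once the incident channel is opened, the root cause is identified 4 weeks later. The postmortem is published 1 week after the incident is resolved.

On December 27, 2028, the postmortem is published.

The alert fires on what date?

May 24, 2028

The postmortem is published: Dec 27, 2028.
The incident is resolved: Dec 27, 2028 − 1 week = Dec 20, 2028.
The fix is deployed: Dec 20, 2028 − 3 weeks = Nov 29, 2028.
The root cause is identified: Nov 29, 2028 − 8 weeks = Oct 4, 2028.
The incident channel is opened: Oct 4, 2028 − 4 weeks = Sep 6, 2028.
The on-call engineer is paged: Sep 6, 2028 − 4 weeks = Aug 9, 2028.
The alert fires: Aug 9, 2028 − 11 weeks = May 24, 2028.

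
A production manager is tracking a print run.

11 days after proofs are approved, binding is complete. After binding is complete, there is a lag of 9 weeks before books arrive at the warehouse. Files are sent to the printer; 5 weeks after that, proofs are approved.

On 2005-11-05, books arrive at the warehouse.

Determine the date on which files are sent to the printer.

Books arrive at the warehouse: Nov 5, 2005.
Binding is complete: Nov 5, 2005 − 9 weeks = Sep 3, 2005.
Proofs are approved: Sep 3, 2005 − 11 days = Aug 23, 2005.
Files are sent to the printer: Aug 23, 2005 − 5 weeks = Jul 19, 2005.

2005-07-19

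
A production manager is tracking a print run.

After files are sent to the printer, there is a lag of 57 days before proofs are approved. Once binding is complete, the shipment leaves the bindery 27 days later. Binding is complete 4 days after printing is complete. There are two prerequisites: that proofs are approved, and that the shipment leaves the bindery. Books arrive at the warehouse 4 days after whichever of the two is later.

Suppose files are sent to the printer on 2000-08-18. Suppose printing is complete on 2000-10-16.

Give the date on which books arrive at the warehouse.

Files are sent to the printer: Aug 18, 2000.
Proofs are approved: Aug 18, 2000 + 57 days = Oct 14, 2000.
Printing is complete: Oct 16, 2000.
Binding is complete: Oct 16, 2000 + 4 days = Oct 20, 2000.
The shipment leaves the bindery: Oct 20, 2000 + 27 days = Nov 16, 2000.
Both prerequisites met — proofs are approved (Oct 14, 2000), the shipment leaves the bindery (Nov 16, 2000); the later is Nov 16, 2000.
Books arrive at the warehouse: Nov 16, 2000 + 4 days = Nov 20, 2000.

2000-11-20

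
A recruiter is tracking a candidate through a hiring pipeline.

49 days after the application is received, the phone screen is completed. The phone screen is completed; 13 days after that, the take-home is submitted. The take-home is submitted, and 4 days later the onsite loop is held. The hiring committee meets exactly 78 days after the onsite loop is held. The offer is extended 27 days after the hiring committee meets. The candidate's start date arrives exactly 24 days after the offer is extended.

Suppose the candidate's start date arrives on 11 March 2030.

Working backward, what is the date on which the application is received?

28 August 2029

The candidate's start date arrives: Mar 11, 2030.
The offer is extended: Mar 11, 2030 − 24 days = Feb 15, 2030.
The hiring committee meets: Feb 15, 2030 − 27 days = Jan 19, 2030.
The onsite loop is held: Jan 19, 2030 − 78 days = Nov 2, 2029.
The take-home is submitted: Nov 2, 2029 − 4 days = Oct 29, 2029.
The phone screen is completed: Oct 29, 2029 − 13 days = Oct 16, 2029.
The application is received: Oct 16, 2029 − 49 days = Aug 28, 2029.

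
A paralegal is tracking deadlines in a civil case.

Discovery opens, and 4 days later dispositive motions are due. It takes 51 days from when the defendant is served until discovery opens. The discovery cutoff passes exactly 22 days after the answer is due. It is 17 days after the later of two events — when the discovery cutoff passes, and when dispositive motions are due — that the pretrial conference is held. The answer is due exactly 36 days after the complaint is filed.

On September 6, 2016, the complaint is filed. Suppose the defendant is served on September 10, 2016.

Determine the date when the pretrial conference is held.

November 21, 2016

The complaint is filed: Sep 6, 2016.
The answer is due: Sep 6, 2016 + 36 days = Oct 12, 2016.
The discovery cutoff passes: Oct 12, 2016 + 22 days = Nov 3, 2016.
The defendant is served: Sep 10, 2016.
Discovery opens: Sep 10, 2016 + 51 days = Oct 31, 2016.
Dispositive motions are due: Oct 31, 2016 + 4 days = Nov 4, 2016.
Both prerequisites met — the discovery cutoff passes (Nov 3, 2016), dispositive motions are due (Nov 4, 2016); the later is Nov 4, 2016.
The pretrial conference is held: Nov 4, 2016 + 17 days = Nov 21, 2016.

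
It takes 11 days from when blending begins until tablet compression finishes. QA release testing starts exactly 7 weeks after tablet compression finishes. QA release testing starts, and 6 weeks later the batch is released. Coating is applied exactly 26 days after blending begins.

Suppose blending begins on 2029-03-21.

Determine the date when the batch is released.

Blending begins: Mar 21, 2029.
Tablet compression finishes: Mar 21, 2029 + 11 days = Apr 1, 2029.
QA release testing starts: Apr 1, 2029 + 7 weeks = May 20, 2029.
The batch is released: May 20, 2029 + 6 weeks = Jul 1, 2029.

2029-07-01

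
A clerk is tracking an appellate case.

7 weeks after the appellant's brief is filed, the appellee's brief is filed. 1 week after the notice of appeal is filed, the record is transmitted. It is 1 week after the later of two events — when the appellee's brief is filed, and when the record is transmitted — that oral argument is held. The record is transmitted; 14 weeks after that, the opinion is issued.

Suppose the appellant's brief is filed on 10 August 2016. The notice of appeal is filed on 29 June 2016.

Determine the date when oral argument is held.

The appellant's brief is filed: Aug 10, 2016.
The appellee's brief is filed: Aug 10, 2016 + 7 weeks = Sep 28, 2016.
The notice of appeal is filed: Jun 29, 2016.
The record is transmitted: Jun 29, 2016 + 1 week = Jul 6, 2016.
Both prerequisites met — the appellee's brief is filed (Sep 28, 2016), the record is transmitted (Jul 6, 2016); the later is Sep 28, 2016.
Oral argument is held: Sep 28, 2016 + 1 week = Oct 5, 2016.

5 October 2016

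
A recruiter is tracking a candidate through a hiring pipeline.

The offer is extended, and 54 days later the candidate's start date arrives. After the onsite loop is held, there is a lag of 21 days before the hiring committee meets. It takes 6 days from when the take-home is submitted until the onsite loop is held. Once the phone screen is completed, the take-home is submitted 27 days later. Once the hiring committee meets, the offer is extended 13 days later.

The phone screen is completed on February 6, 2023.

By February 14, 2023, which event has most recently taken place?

The phone screen is completed

The phone screen is completed: Feb 6, 2023.
The take-home is submitted: Feb 6, 2023 + 27 days = Mar 5, 2023.
The onsite loop is held: Mar 5, 2023 + 6 days = Mar 11, 2023.
The hiring committee meets: Mar 11, 2023 + 21 days = Apr 1, 2023.
The offer is extended: Apr 1, 2023 + 13 days = Apr 14, 2023.
The candidate's start date arrives: Apr 14, 2023 + 54 days = Jun 7, 2023.
Feb 14, 2023 falls between when the phone screen is completed (Feb 6, 2023) and when the take-home is submitted (Mar 5, 2023).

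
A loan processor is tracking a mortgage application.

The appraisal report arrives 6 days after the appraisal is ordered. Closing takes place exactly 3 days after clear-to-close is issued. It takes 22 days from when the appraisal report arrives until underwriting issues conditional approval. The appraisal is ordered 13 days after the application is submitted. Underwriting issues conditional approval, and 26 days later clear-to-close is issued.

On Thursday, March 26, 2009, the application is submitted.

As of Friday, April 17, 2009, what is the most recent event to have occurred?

The application is submitted: Mar 26, 2009.
The appraisal is ordered: Mar 26, 2009 + 13 days = Apr 8, 2009.
The appraisal report arrives: Apr 8, 2009 + 6 days = Apr 14, 2009.
Underwriting issues conditional approval: Apr 14, 2009 + 22 days = May 6, 2009.
Clear-to-close is issued: May 6, 2009 + 26 days = Jun 1, 2009.
Closing takes place: Jun 1, 2009 + 3 days = Jun 4, 2009.
Apr 17, 2009 falls between when the appraisal report arrives (Apr 14, 2009) and when underwriting issues conditional approval (May 6, 2009).

The appraisal report arrives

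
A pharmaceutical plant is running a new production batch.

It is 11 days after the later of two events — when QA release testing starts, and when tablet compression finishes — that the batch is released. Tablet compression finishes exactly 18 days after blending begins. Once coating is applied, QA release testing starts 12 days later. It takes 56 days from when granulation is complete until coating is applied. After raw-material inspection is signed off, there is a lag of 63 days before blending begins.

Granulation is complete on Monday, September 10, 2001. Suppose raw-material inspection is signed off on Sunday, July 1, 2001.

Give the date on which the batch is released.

Wednesday, November 28, 2001

Granulation is complete: Sep 10, 2001.
Coating is applied: Sep 10, 2001 + 56 days = Nov 5, 2001.
QA release testing starts: Nov 5, 2001 + 12 days = Nov 17, 2001.
Raw-material inspection is signed off: Jul 1, 2001.
Blending begins: Jul 1, 2001 + 63 days = Sep 2, 2001.
Tablet compression finishes: Sep 2, 2001 + 18 days = Sep 20, 2001.
Both prerequisites met — QA release testing starts (Nov 17, 2001), tablet compression finishes (Sep 20, 2001); the later is Nov 17, 2001.
The batch is released: Nov 17, 2001 + 11 days = Nov 28, 2001.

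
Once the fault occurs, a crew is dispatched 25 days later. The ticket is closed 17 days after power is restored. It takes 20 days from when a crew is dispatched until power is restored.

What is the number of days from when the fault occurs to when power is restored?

Causal path: the fault occurs → a crew is dispatched → power is restored.
Total delay along the path: 25 + 20 = 45 days.

45 days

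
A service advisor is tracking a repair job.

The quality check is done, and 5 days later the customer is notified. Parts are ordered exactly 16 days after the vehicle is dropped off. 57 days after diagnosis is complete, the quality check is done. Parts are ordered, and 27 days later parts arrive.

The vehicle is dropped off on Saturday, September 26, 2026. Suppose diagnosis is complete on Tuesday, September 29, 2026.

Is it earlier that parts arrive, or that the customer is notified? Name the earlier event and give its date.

The vehicle is dropped off: Sep 26, 2026.
Parts are ordered: Sep 26, 2026 + 16 days = Oct 12, 2026.
Parts arrive: Oct 12, 2026 + 27 days = Nov 8, 2026.
Diagnosis is complete: Sep 29, 2026.
The quality check is done: Sep 29, 2026 + 57 days = Nov 25, 2026.
The customer is notified: Nov 25, 2026 + 5 days = Nov 30, 2026.
Comparing: parts arrive on Nov 8, 2026 vs the customer is notified on Nov 30, 2026. Earlier: parts arrive.

Parts arrive — Sunday, November 8, 2026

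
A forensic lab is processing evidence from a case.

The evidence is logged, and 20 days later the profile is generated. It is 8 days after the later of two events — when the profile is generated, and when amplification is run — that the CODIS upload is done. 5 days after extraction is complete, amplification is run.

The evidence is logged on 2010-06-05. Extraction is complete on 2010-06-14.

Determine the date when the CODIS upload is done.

The evidence is logged: Jun 5, 2010.
The profile is generated: Jun 5, 2010 + 20 days = Jun 25, 2010.
Extraction is complete: Jun 14, 2010.
Amplification is run: Jun 14, 2010 + 5 days = Jun 19, 2010.
Both prerequisites met — the profile is generated (Jun 25, 2010), amplification is run (Jun 19, 2010); the later is Jun 25, 2010.
The CODIS upload is done: Jun 25, 2010 + 8 days = Jul 3, 2010.

2010-07-03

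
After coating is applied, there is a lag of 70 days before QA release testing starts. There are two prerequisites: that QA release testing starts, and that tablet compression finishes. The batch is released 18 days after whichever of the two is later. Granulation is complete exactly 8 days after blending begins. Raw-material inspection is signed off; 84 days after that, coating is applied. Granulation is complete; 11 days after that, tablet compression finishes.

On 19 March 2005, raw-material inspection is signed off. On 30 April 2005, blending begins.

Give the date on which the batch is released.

7 September 2005

Raw-material inspection is signed off: Mar 19, 2005.
Coating is applied: Mar 19, 2005 + 84 days = Jun 11, 2005.
QA release testing starts: Jun 11, 2005 + 70 days = Aug 20, 2005.
Blending begins: Apr 30, 2005.
Granulation is complete: Apr 30, 2005 + 8 days = May 8, 2005.
Tablet compression finishes: May 8, 2005 + 11 days = May 19, 2005.
Both prerequisites met — QA release testing starts (Aug 20, 2005), tablet compression finishes (May 19, 2005); the later is Aug 20, 2005.
The batch is released: Aug 20, 2005 + 18 days = Sep 7, 2005.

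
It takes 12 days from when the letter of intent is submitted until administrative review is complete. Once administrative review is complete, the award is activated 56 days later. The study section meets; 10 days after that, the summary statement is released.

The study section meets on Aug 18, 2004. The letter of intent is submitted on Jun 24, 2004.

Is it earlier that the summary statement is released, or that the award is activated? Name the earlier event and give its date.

The summary statement is released — Aug 28, 2004

The study section meets: Aug 18, 2004.
The summary statement is released: Aug 18, 2004 + 10 days = Aug 28, 2004.
The letter of intent is submitted: Jun 24, 2004.
Administrative review is complete: Jun 24, 2004 + 12 days = Jul 6, 2004.
The award is activated: Jul 6, 2004 + 56 days = Aug 31, 2004.
Comparing: the summary statement is released on Aug 28, 2004 vs the award is activated on Aug 31, 2004. Earlier: the summary statement is released.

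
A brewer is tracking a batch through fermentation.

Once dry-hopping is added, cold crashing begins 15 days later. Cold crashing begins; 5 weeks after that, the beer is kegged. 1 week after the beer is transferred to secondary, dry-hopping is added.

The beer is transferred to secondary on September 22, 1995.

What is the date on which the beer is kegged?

November 18, 1995

The beer is transferred to secondary: Sep 22, 1995.
Dry-hopping is added: Sep 22, 1995 + 1 week = Sep 29, 1995.
Cold crashing begins: Sep 29, 1995 + 15 days = Oct 14, 1995.
The beer is kegged: Oct 14, 1995 + 5 weeks = Nov 18, 1995.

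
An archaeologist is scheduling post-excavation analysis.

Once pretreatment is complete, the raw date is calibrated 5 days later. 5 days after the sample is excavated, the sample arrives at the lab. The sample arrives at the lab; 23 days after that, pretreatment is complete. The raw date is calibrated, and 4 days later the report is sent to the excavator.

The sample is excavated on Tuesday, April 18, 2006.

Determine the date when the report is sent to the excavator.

The sample is excavated: Apr 18, 2006.
The sample arrives at the lab: Apr 18, 2006 + 5 days = Apr 23, 2006.
Pretreatment is complete: Apr 23, 2006 + 23 days = May 16, 2006.
The raw date is calibrated: May 16, 2006 + 5 days = May 21, 2006.
The report is sent to the excavator: May 21, 2006 + 4 days = May 25, 2006.

Thursday, May 25, 2006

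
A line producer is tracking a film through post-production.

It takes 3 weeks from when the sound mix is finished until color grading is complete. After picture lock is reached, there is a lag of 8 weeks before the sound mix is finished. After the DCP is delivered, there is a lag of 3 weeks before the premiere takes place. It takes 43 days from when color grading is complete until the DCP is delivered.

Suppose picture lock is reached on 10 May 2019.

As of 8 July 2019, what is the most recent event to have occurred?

The sound mix is finished

Picture lock is reached: May 10, 2019.
The sound mix is finished: May 10, 2019 + 8 weeks = Jul 5, 2019.
Color grading is complete: Jul 5, 2019 + 3 weeks = Jul 26, 2019.
The DCP is delivered: Jul 26, 2019 + 43 days = Sep 7, 2019.
The premiere takes place: Sep 7, 2019 + 3 weeks = Sep 28, 2019.
Jul 8, 2019 falls between when the sound mix is finished (Jul 5, 2019) and when color grading is complete (Jul 26, 2019).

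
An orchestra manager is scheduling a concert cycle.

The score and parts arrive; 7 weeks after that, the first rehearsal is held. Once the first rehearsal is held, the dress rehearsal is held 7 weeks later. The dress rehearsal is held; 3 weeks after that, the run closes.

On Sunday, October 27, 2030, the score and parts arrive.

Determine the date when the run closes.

Sunday, February 23, 2031

The score and parts arrive: Oct 27, 2030.
The first rehearsal is held: Oct 27, 2030 + 7 weeks = Dec 15, 2030.
The dress rehearsal is held: Dec 15, 2030 + 7 weeks = Feb 2, 2031.
The run closes: Feb 2, 2031 + 3 weeks = Feb 23, 2031.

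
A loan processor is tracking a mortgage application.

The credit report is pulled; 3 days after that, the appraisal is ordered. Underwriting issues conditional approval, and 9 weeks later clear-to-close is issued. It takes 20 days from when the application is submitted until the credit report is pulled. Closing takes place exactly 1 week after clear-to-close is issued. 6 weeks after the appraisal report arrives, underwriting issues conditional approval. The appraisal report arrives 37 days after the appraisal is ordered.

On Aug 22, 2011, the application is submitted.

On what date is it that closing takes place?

Feb 10, 2012

The application is submitted: Aug 22, 2011.
The credit report is pulled: Aug 22, 2011 + 20 days = Sep 11, 2011.
The appraisal is ordered: Sep 11, 2011 + 3 days = Sep 14, 2011.
The appraisal report arrives: Sep 14, 2011 + 37 days = Oct 21, 2011.
Underwriting issues conditional approval: Oct 21, 2011 + 6 weeks = Dec 2, 2011.
Clear-to-close is issued: Dec 2, 2011 + 9 weeks = Feb 3, 2012.
Closing takes place: Feb 3, 2012 + 1 week = Feb 10, 2012.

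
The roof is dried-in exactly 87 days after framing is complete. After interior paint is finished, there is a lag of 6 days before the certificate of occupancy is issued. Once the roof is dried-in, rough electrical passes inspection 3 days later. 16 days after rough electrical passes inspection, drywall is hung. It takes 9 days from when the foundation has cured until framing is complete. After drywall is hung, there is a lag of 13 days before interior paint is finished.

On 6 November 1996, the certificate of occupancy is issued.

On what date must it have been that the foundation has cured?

The certificate of occupancy is issued: Nov 6, 1996.
Interior paint is finished: Nov 6, 1996 − 6 days = Oct 31, 1996.
Drywall is hung: Oct 31, 1996 − 13 days = Oct 18, 1996.
Rough electrical passes inspection: Oct 18, 1996 − 16 days = Oct 2, 1996.
The roof is dried-in: Oct 2, 1996 − 3 days = Sep 29, 1996.
Framing is complete: Sep 29, 1996 − 87 days = Jul 4, 1996.
The foundation has cured: Jul 4, 1996 − 9 days = Jun 25, 1996.

25 June 1996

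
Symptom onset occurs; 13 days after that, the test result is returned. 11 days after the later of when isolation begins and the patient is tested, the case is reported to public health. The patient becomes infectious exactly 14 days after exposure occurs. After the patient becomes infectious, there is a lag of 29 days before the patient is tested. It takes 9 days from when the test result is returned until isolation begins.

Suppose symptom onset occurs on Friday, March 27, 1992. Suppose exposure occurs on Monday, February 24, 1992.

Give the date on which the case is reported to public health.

Symptom onset occurs: Mar 27, 1992.
The test result is returned: Mar 27, 1992 + 13 days = Apr 9, 1992.
Isolation begins: Apr 9, 1992 + 9 days = Apr 18, 1992.
Exposure occurs: Feb 24, 1992.
The patient becomes infectious: Feb 24, 1992 + 14 days = Mar 9, 1992.
The patient is tested: Mar 9, 1992 + 29 days = Apr 7, 1992.
Both prerequisites met — isolation begins (Apr 18, 1992), the patient is tested (Apr 7, 1992); the later is Apr 18, 1992.
The case is reported to public health: Apr 18, 1992 + 11 days = Apr 29, 1992.

Wednesday, April 29, 1992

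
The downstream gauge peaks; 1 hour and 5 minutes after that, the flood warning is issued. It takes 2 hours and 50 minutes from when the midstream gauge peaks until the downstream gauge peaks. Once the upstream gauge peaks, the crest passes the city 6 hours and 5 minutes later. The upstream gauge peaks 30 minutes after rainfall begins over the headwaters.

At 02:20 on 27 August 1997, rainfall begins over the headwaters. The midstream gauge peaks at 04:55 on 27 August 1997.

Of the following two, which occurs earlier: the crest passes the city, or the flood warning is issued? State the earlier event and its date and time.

The flood warning is issued — 08:50 on 27 August 1997

Rainfall begins over the headwaters: 02:20 Aug 27, 1997.
The upstream gauge peaks: 02:20 Aug 27, 1997 + 30m = 02:50 Aug 27, 1997.
The crest passes the city: 02:50 Aug 27, 1997 + 6h05m = 08:55 Aug 27, 1997.
The midstream gauge peaks: 04:55 Aug 27, 1997.
The downstream gauge peaks: 04:55 Aug 27, 1997 + 2h50m = 07:45 Aug 27, 1997.
The flood warning is issued: 07:45 Aug 27, 1997 + 1h05m = 08:50 Aug 27, 1997.
Comparing: the crest passes the city at 08:55 Aug 27, 1997 vs the flood warning is issued at 08:50 Aug 27, 1997. Earlier: the flood warning is issued.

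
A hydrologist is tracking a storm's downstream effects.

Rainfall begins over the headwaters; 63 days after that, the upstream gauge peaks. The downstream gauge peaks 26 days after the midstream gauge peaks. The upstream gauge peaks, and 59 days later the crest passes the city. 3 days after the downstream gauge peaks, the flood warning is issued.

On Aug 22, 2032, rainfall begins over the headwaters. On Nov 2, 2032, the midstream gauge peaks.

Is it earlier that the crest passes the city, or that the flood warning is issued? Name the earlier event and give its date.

The flood warning is issued — Dec 1, 2032

Rainfall begins over the headwaters: Aug 22, 2032.
The upstream gauge peaks: Aug 22, 2032 + 63 days = Oct 24, 2032.
The crest passes the city: Oct 24, 2032 + 59 days = Dec 22, 2032.
The midstream gauge peaks: Nov 2, 2032.
The downstream gauge peaks: Nov 2, 2032 + 26 days = Nov 28, 2032.
The flood warning is issued: Nov 28, 2032 + 3 days = Dec 1, 2032.
Comparing: the crest passes the city on Dec 22, 2032 vs the flood warning is issued on Dec 1, 2032. Earlier: the flood warning is issued.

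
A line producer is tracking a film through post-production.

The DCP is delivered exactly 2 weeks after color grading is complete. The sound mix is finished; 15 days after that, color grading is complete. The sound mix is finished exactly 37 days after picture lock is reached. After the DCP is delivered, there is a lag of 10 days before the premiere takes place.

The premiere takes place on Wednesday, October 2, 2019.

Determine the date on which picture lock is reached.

Thursday, July 18, 2019

The premiere takes place: Oct 2, 2019.
The DCP is delivered: Oct 2, 2019 − 10 days = Sep 22, 2019.
Color grading is complete: Sep 22, 2019 − 2 weeks = Sep 8, 2019.
The sound mix is finished: Sep 8, 2019 − 15 days = Aug 24, 2019.
Picture lock is reached: Aug 24, 2019 − 37 days = Jul 18, 2019.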